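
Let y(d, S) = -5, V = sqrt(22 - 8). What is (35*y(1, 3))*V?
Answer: -175*sqrt(14) ≈ -654.79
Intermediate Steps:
V = sqrt(14) ≈ 3.7417
(35*y(1, 3))*V = (35*(-5))*sqrt(14) = -175*sqrt(14)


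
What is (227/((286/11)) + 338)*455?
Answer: 315525/2 ≈ 1.5776e+5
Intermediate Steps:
(227/((286/11)) + 338)*455 = (227/((286*(1/11))) + 338)*455 = (227/26 + 338)*455 = (9015/26)*455 = 315525/2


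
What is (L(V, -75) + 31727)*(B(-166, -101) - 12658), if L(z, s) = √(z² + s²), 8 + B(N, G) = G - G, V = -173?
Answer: -401854182 - 12666*√35554 ≈ -4.0424e+8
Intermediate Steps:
B(N, G) = -8 (B(N, G) = -8 + (G - G) = -8 + 0 = -8)
L(z, s) = √(s² + z²)
(L(V, -75) + 31727)*(B(-166, -101) - 12658) = (√((-75)² + (-173)²) + 31727)*(-8 - 12658) = (√(5625 + 29929) + 31727)*(-12666) = (√35554 + 31727)*(-12666) = (31727 + √35554)*(-12666) = -401854182 - 12666*√35554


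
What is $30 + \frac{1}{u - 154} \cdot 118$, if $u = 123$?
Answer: $\frac{812}{31} \approx 26.194$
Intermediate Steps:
$30 + \frac{1}{u - 154} \cdot 118 = 30 + \frac{1}{123 - 154} \cdot 118 = 30 + \frac{1}{-31} \cdot 118 = 30 - \frac{118}{31} = \frac{812}{31}$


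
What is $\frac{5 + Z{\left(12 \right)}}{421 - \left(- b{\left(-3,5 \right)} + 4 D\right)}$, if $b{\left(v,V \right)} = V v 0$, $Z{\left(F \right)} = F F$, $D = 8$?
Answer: $\frac{149}{389} \approx 0.38303$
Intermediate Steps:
$Z{\left(F \right)} = F^{2}$
$b{\left(v,V \right)} = 0$
$\frac{5 + Z{\left(12 \right)}}{421 - \left(- b{\left(-3,5 \right)} + 4 D\right)} = \frac{5 + 12^{2}}{421 + \left(0 - 32\right)} = \frac{5 + 144}{421 + \left(0 - 32\right)} = \frac{149}{421 - 32} = \frac{149}{389}$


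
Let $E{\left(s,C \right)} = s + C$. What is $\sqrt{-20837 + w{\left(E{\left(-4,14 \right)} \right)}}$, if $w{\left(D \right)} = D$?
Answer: $i \sqrt{20827} \approx 144.32 i$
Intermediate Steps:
$E{\left(s,C \right)} = C + s$
$\sqrt{-20837 + w{\left(E{\left(-4,14 \right)} \right)}} = \sqrt{-20837 + \left(14 - 4\right)} = \sqrt{-20837 + 10} = \sqrt{-20827} = i \sqrt{20827}$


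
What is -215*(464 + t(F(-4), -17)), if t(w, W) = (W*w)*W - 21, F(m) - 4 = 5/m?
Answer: -1064465/4 ≈ -2.6612e+5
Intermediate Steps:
F(m) = 4 + 5/m
t(w, W) = -21 + w*W**2 (t(w, W) = w*W**2 - 21 = -21 + w*W**2)
-215*(464 + t(F(-4), -17)) = -215*(464 + (-21 + (4 + 5/(-4))*(-17)**2)) = -215*(464 + (-21 + (4 + 5*(-1/4))*289)) = -215*(464 + (-21 + (4 - 5/4)*289)) = -215*(464 + (-21 + (11/4)*289)) = -215*(464 + (-21 + 3179/4)) = -215*(464 + 3095/4) = -215*4951/4 = -1064465/4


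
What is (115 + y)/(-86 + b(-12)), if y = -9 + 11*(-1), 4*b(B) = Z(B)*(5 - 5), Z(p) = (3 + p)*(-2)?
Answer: -95/86 ≈ -1.1047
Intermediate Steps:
Z(p) = -6 - 2*p
b(B) = 0 (b(B) = ((-6 - 2*B)*(5 - 5))/4 = ((-6 - 2*B)*0)/4 = (1/4)*0 = 0)
y = -20 (y = -9 - 11 = -20)
(115 + y)/(-86 + b(-12)) = (115 - 20)/(-86 + 0) = 95/(-86) = 95*(-1/86) = -95/86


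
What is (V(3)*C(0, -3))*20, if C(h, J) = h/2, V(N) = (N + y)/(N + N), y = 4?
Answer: 0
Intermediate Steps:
V(N) = (4 + N)/(2*N) (V(N) = (N + 4)/(N + N) = (4 + N)/((2*N)) = (4 + N)*(1/(2*N)) = (4 + N)/(2*N))
C(h, J) = h/2 (C(h, J) = h*(½) = h/2)
(V(3)*C(0, -3))*20 = (((½)*(4 + 3)/3)*((½)*0))*20 = (((½)*(⅓)*7)*0)*20 = ((7/6)*0)*20 = 0*20 = 0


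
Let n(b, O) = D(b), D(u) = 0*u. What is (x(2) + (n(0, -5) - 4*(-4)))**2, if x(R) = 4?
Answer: 400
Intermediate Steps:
D(u) = 0
n(b, O) = 0
(x(2) + (n(0, -5) - 4*(-4)))**2 = (4 + (0 - 4*(-4)))**2 = (4 + (0 + 16))**2 = (4 + 16)**2 = 20**2 = 400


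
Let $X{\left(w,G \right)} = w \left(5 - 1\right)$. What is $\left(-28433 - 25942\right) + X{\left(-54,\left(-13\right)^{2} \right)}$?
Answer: $-54591$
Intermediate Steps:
$X{\left(w,G \right)} = 4 w$ ($X{\left(w,G \right)} = w 4 = 4 w$)
$\left(-28433 - 25942\right) + X{\left(-54,\left(-13\right)^{2} \right)} = \left(-28433 - 25942\right) + 4 \left(-54\right) = -54375 - 216 = -54591$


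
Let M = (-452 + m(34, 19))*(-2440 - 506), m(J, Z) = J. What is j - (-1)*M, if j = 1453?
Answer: 1232881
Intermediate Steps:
M = 1231428 (M = (-452 + 34)*(-2440 - 506) = -418*(-2946) = 1231428)
j - (-1)*M = 1453 - (-1)*1231428 = 1453 - 1*(-1231428) = 1453 + 1231428 = 1232881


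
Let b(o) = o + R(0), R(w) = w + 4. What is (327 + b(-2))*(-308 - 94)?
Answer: -132258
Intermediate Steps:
R(w) = 4 + w
b(o) = 4 + o (b(o) = o + (4 + 0) = o + 4 = 4 + o)
(327 + b(-2))*(-308 - 94) = (327 + (4 - 2))*(-308 - 94) = (327 + 2)*(-402) = 329*(-402) = -132258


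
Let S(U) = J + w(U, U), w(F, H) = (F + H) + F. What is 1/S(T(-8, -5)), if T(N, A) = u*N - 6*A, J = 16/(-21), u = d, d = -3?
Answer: 21/3386 ≈ 0.0062020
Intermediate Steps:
u = -3
w(F, H) = H + 2*F
J = -16/21 (J = 16*(-1/21) = -16/21 ≈ -0.76190)
T(N, A) = -6*A - 3*N (T(N, A) = -3*N - 6*A = -6*A - 3*N)
S(U) = -16/21 + 3*U (S(U) = -16/21 + (U + 2*U) = -16/21 + 3*U)
1/S(T(-8, -5)) = 1/(-16/21 + 3*(-6*(-5) - 3*(-8))) = 1/(-16/21 + 3*(30 + 24)) = 1/(-16/21 + 3*54) = 1/(-16/21 + 162) = 1/(3386/21) = 21/3386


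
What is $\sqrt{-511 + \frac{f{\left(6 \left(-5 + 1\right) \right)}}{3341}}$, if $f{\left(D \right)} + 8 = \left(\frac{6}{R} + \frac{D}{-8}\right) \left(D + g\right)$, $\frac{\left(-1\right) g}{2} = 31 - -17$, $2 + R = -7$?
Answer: $\frac{i \sqrt{5704887799}}{3341} \approx 22.607 i$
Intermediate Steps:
$R = -9$ ($R = -2 - 7 = -9$)
$g = -96$ ($g = - 2 \left(31 - -17\right) = - 2 \left(31 + 17\right) = \left(-2\right) 48 = -96$)
$f{\left(D \right)} = -8 + \left(-96 + D\right) \left(- \frac{2}{3} - \frac{D}{8}\right)$ ($f{\left(D \right)} = -8 + \left(\frac{6}{-9} + \frac{D}{-8}\right) \left(D - 96\right) = -8 + \left(6 \left(- \frac{1}{9}\right) + D \left(- \frac{1}{8}\right)\right) \left(-96 + D\right) = -8 + \left(- \frac{2}{3} - \frac{D}{8}\right) \left(-96 + D\right) = -8 + \left(-96 + D\right) \left(- \frac{2}{3} - \frac{D}{8}\right)$)
$\sqrt{-511 + \frac{f{\left(6 \left(-5 + 1\right) \right)}}{3341}} = \sqrt{-511 + \frac{56 - \frac{\left(6 \left(-5 + 1\right)\right)^{2}}{8} + \frac{34 \cdot 6 \left(-5 + 1\right)}{3}}{3341}} = \sqrt{-511 + \left(56 - \frac{\left(6 \left(-4\right)\right)^{2}}{8} + \frac{34 \cdot 6 \left(-4\right)}{3}\right) \frac{1}{3341}} = \sqrt{-511 + \left(56 - \frac{\left(-24\right)^{2}}{8} + \frac{34}{3} \left(-24\right)\right) \frac{1}{3341}} = \sqrt{-511 + \left(56 - 72 - 272\right) \frac{1}{3341}} = \sqrt{-511 - \frac{288}{3341}} = \sqrt{- \frac{1707539}{3341}} = \frac{i \sqrt{5704887799}}{3341}$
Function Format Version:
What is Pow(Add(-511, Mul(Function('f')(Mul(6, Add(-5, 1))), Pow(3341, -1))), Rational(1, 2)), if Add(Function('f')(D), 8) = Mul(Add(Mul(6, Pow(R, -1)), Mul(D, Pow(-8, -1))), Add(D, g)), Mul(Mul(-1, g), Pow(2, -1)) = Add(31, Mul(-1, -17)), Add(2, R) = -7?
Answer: Mul(Rational(1, 3341), I, Pow(5704887799, Rational(1, 2))) ≈ Mul(22.607, I)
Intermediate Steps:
R = -9 (R = Add(-2, -7) = -9)
g = -96 (g = Mul(-2, Add(31, Mul(-1, -17))) = Mul(-2, Add(31, 17)) = Mul(-2, 48) = -96)
Function('f')(D) = Add(-8, Mul(Add(-96, D), Add(Rational(-2, 3), Mul(Rational(-1, 8), D)))) (Function('f')(D) = Add(-8, Mul(Add(Mul(6, Pow(-9, -1)), Mul(D, Pow(-8, -1))), Add(D, -96))) = Add(-8, Mul(Add(Mul(6, Rational(-1, 9)), Mul(D, Rational(-1, 8))), Add(-96, D))) = Add(-8, Mul(Add(Rational(-2, 3), Mul(Rational(-1, 8), D)), Add(-96, D))) = Add(-8, Mul(Add(-96, D), Add(Rational(-2, 3), Mul(Rational(-1, 8), D)))))
Pow(Add(-511, Mul(Function('f')(Mul(6, Add(-5, 1))), Pow(3341, -1))), Rational(1, 2)) = Pow(Add(-511, Mul(Add(56, Mul(Rational(-1, 8), Pow(Mul(6, Add(-5, 1)), 2)), Mul(Rational(34, 3), Mul(6, Add(-5, 1)))), Pow(3341, -1))), Rational(1, 2)) = Pow(Add(-511, Mul(Add(56, Mul(Rational(-1, 8), Pow(Mul(6, -4), 2)), Mul(Rational(34, 3), Mul(6, -4))), Rational(1, 3341))), Rational(1, 2)) = Pow(Add(-511, Mul(Add(56, Mul(Rational(-1, 8), Pow(-24, 2)), Mul(Rational(34, 3), -24)), Rational(1, 3341))), Rational(1, 2)) = Pow(Add(-511, Mul(Add(56, Mul(Rational(-1, 8), 576), -272), Rational(1, 3341))), Rational(1, 2)) = Pow(Add(-511, Mul(Add(56, -72, -272), Rational(1, 3341))), Rational(1, 2)) = Pow(Add(-511, Mul(-288, Rational(1, 3341))), Rational(1, 2)) = Pow(Add(-511, Rational(-288, 3341)), Rational(1, 2)) = Pow(Rational(-1707539, 3341), Rational(1, 2)) = Mul(Rational(1, 3341), I, Pow(5704887799, Rational(1, 2)))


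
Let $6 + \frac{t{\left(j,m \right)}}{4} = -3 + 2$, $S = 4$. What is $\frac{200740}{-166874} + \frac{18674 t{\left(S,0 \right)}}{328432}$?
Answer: $- \frac{9573948863}{3425422598} \approx -2.795$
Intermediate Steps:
$t{\left(j,m \right)} = -28$ ($t{\left(j,m \right)} = -24 + 4 \left(-3 + 2\right) = -24 + 4 \left(-1\right) = -24 - 4 = -28$)
$\frac{200740}{-166874} + \frac{18674 t{\left(S,0 \right)}}{328432} = \frac{200740}{-166874} + \frac{18674 \left(-28\right)}{328432} = 200740 \left(- \frac{1}{166874}\right) - \frac{65359}{41054} = - \frac{100370}{83437} - \frac{65359}{41054} = - \frac{9573948863}{3425422598}$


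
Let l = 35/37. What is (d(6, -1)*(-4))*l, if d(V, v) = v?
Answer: 140/37 ≈ 3.7838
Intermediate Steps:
l = 35/37 (l = 35*(1/37) = 35/37 ≈ 0.94595)
(d(6, -1)*(-4))*l = -1*(-4)*(35/37) = 4*(35/37) = 140/37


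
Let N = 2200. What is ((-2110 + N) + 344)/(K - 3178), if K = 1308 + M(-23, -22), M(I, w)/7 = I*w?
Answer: 217/836 ≈ 0.25957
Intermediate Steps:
M(I, w) = 7*I*w (M(I, w) = 7*(I*w) = 7*I*w)
K = 4850 (K = 1308 + 7*(-23)*(-22) = 1308 + 3542 = 4850)
((-2110 + N) + 344)/(K - 3178) = ((-2110 + 2200) + 344)/(4850 - 3178) = (90 + 344)/1672 = 434*(1/1672) = 217/836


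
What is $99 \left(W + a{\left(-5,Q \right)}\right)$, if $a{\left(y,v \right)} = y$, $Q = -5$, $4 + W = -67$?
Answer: $-7524$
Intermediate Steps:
$W = -71$ ($W = -4 - 67 = -71$)
$99 \left(W + a{\left(-5,Q \right)}\right) = 99 \left(-71 - 5\right) = 99 \left(-76\right) = -7524$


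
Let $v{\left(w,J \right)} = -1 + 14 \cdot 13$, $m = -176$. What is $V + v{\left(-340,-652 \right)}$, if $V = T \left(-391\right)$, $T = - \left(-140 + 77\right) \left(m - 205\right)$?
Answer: $9385354$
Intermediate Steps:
$T = -24003$ ($T = - \left(-140 + 77\right) \left(-176 - 205\right) = - \left(-63\right) \left(-381\right) = \left(-1\right) 24003 = -24003$)
$v{\left(w,J \right)} = 181$ ($v{\left(w,J \right)} = -1 + 182 = 181$)
$V = 9385173$ ($V = \left(-24003\right) \left(-391\right) = 9385173$)
$V + v{\left(-340,-652 \right)} = 9385173 + 181 = 9385354$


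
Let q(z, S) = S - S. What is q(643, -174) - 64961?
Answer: -64961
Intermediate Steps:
q(z, S) = 0
q(643, -174) - 64961 = 0 - 64961 = -64961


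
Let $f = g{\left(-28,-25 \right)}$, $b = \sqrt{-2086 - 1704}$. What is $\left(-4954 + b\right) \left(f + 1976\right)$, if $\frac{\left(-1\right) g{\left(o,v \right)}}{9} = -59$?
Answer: $-12419678 + 2507 i \sqrt{3790} \approx -1.242 \cdot 10^{7} + 1.5434 \cdot 10^{5} i$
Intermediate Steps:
$g{\left(o,v \right)} = 531$ ($g{\left(o,v \right)} = \left(-9\right) \left(-59\right) = 531$)
$b = i \sqrt{3790}$ ($b = \sqrt{-3790} = i \sqrt{3790} \approx 61.563 i$)
$f = 531$
$\left(-4954 + b\right) \left(f + 1976\right) = \left(-4954 + i \sqrt{3790}\right) \left(531 + 1976\right) = \left(-4954 + i \sqrt{3790}\right) 2507 = -12419678 + 2507 i \sqrt{3790}$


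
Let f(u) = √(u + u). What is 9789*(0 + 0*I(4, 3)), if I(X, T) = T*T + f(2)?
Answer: 0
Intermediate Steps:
f(u) = √2*√u (f(u) = √(2*u) = √2*√u)
I(X, T) = 2 + T² (I(X, T) = T*T + √2*√2 = T² + 2 = 2 + T²)
9789*(0 + 0*I(4, 3)) = 9789*(0 + 0*(2 + 3²)) = 9789*(0 + 0*(2 + 9)) = 9789*(0 + 0*11) = 9789*(0 + 0) = 9789*0 = 0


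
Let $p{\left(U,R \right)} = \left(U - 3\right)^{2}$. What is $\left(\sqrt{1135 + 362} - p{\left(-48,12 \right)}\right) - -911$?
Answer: $-1690 + \sqrt{1497} \approx -1651.3$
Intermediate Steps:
$p{\left(U,R \right)} = \left(-3 + U\right)^{2}$
$\left(\sqrt{1135 + 362} - p{\left(-48,12 \right)}\right) - -911 = \left(\sqrt{1135 + 362} - \left(-3 - 48\right)^{2}\right) - -911 = \left(\sqrt{1497} - \left(-51\right)^{2}\right) + 911 = \left(\sqrt{1497} - 2601\right) + 911 = \left(-2601 + \sqrt{1497}\right) + 911 = -1690 + \sqrt{1497}$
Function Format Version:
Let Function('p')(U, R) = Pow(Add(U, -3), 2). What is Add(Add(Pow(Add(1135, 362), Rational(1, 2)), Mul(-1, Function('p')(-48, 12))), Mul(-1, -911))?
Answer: Add(-1690, Pow(1497, Rational(1, 2))) ≈ -1651.3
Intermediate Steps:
Function('p')(U, R) = Pow(Add(-3, U), 2)
Add(Add(Pow(Add(1135, 362), Rational(1, 2)), Mul(-1, Function('p')(-48, 12))), Mul(-1, -911)) = Add(Add(Pow(Add(1135, 362), Rational(1, 2)), Mul(-1, Pow(Add(-3, -48), 2))), Mul(-1, -911)) = Add(Add(Pow(1497, Rational(1, 2)), Mul(-1, Pow(-51, 2))), 911) = Add(Add(Pow(1497, Rational(1, 2)), Mul(-1, 2601)), 911) = Add(Add(Pow(1497, Rational(1, 2)), -2601), 911) = Add(Add(-2601, Pow(1497, Rational(1, 2))), 911) = Add(-1690, Pow(1497, Rational(1, 2)))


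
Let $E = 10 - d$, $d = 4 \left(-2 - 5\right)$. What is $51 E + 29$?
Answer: $1967$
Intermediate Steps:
$d = -28$ ($d = 4 \left(-7\right) = -28$)
$E = 38$ ($E = 10 - -28 = 10 + 28 = 38$)
$51 E + 29 = 51 \cdot 38 + 29 = 1938 + 29 = 1967$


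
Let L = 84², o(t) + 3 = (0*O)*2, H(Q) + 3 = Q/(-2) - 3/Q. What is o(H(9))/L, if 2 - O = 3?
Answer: -1/2352 ≈ -0.00042517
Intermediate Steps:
H(Q) = -3 - 3/Q - Q/2 (H(Q) = -3 + (Q/(-2) - 3/Q) = -3 + (Q*(-½) - 3/Q) = -3 + (-Q/2 - 3/Q) = -3 + (-3/Q - Q/2) = -3 - 3/Q - Q/2)
O = -1 (O = 2 - 1*3 = 2 - 3 = -1)
o(t) = -3 (o(t) = -3 + (0*(-1))*2 = -3 + 0*2 = -3 + 0 = -3)
L = 7056
o(H(9))/L = -3/7056 = -3*1/7056 = -1/2352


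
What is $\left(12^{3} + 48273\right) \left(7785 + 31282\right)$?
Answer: $1953389067$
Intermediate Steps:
$\left(12^{3} + 48273\right) \left(7785 + 31282\right) = \left(1728 + 48273\right) 39067 = 50001 \cdot 39067 = 1953389067$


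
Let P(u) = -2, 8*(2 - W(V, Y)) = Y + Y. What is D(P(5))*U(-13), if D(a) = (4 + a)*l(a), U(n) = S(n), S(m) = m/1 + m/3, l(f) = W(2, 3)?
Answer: -130/3 ≈ -43.333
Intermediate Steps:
W(V, Y) = 2 - Y/4 (W(V, Y) = 2 - (Y + Y)/8 = 2 - Y/4)
l(f) = 5/4 (l(f) = 2 - ¼*3 = 2 - ¾ = 5/4)
S(m) = 4*m/3 (S(m) = m*1 + m*(⅓) = m + m/3 = 4*m/3)
U(n) = 4*n/3
D(a) = 5 + 5*a/4 (D(a) = (4 + a)*(5/4) = 5 + 5*a/4)
D(P(5))*U(-13) = (5 + (5/4)*(-2))*((4/3)*(-13)) = (5 - 5/2)*(-52/3) = (5/2)*(-52/3) = -130/3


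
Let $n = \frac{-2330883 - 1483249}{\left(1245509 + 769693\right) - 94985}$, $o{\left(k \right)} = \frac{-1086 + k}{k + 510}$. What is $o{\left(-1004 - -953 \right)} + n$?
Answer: $- \frac{1311324439}{293793201} \approx -4.4634$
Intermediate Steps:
$o{\left(k \right)} = \frac{-1086 + k}{510 + k}$
$n = - \frac{3814132}{1920217}$ ($n = - \frac{3814132}{2015202 - 94985} = - \frac{3814132}{1920217} \approx -1.9863$)
$o{\left(-1004 - -953 \right)} + n = \frac{-1086 - 51}{510 - 51} - \frac{3814132}{1920217} = \frac{1}{459} \left(-1137\right) - \frac{3814132}{1920217} = - \frac{379}{153} - \frac{3814132}{1920217} = - \frac{1311324439}{293793201}$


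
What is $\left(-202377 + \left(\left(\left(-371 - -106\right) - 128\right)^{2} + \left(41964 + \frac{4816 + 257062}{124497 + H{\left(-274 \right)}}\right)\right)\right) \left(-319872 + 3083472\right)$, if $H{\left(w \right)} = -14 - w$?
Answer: $- \frac{2055534921132000}{124757} \approx -1.6476 \cdot 10^{10}$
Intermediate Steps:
$\left(-202377 + \left(\left(\left(-371 - -106\right) - 128\right)^{2} + \left(41964 + \frac{4816 + 257062}{124497 + H{\left(-274 \right)}}\right)\right)\right) \left(-319872 + 3083472\right) = \left(-202377 + \left(\left(\left(-371 - -106\right) - 128\right)^{2} + \left(41964 + \frac{4816 + 257062}{124497 - -260}\right)\right)\right) \left(-319872 + 3083472\right) = \left(-202377 + \left(\left(\left(-371 + 106\right) - 128\right)^{2} + \left(41964 + \frac{261878}{124497 + \left(-14 + 274\right)}\right)\right)\right) 2763600 = \left(-202377 + \left(\left(-265 - 128\right)^{2} + \left(41964 + \frac{261878}{124497 + 260}\right)\right)\right) 2763600 = \left(-202377 + \left(\left(-393\right)^{2} + \left(41964 + \frac{261878}{124757}\right)\right)\right) 2763600 = \left(-202377 + \left(154449 + \left(41964 + 261878 \cdot \frac{1}{124757}\right)\right)\right) 2763600 = \left(-202377 + \left(154449 + \left(41964 + \frac{261878}{124757}\right)\right)\right) 2763600 = \left(-202377 + \left(154449 + \frac{5235564626}{124757}\right)\right) 2763600 = \left(-202377 + \frac{24504158519}{124757}\right) 2763600 = \left(- \frac{743788870}{124757}\right) 2763600 = - \frac{2055534921132000}{124757}$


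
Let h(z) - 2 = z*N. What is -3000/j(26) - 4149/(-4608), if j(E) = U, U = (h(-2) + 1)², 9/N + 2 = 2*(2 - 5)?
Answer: -8124233/75264 ≈ -107.94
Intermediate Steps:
N = -9/8 (N = 9/(-2 + 2*(2 - 5)) = 9/(-2 + 2*(-3)) = 9/(-2 - 6) = 9/(-8) = 9*(-⅛) = -9/8 ≈ -1.1250)
h(z) = 2 - 9*z/8 (h(z) = 2 + z*(-9/8) = 2 - 9*z/8)
U = 441/16 (U = ((2 - 9/8*(-2)) + 1)² = ((2 + 9/4) + 1)² = (17/4 + 1)² = (21/4)² = 441/16 ≈ 27.563)
j(E) = 441/16
-3000/j(26) - 4149/(-4608) = -3000/441/16 - 4149/(-4608) = -3000*16/441 - 4149*(-1/4608) = -16000/147 + 461/512 = -8124233/75264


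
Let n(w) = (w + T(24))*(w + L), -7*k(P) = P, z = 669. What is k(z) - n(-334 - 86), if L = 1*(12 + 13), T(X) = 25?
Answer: -1092844/7 ≈ -1.5612e+5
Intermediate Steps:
L = 25 (L = 1*25 = 25)
k(P) = -P/7
n(w) = (25 + w)² (n(w) = (w + 25)*(w + 25) = (25 + w)*(25 + w) = (25 + w)²)
k(z) - n(-334 - 86) = -⅐*669 - (625 + (-334 - 86)² + 50*(-334 - 86)) = -669/7 - (625 + (-420)² + 50*(-420)) = -669/7 - (625 + 176400 - 21000) = -669/7 - 1*156025 = -669/7 - 156025 = -1092844/7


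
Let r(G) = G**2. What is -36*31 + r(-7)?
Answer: -1067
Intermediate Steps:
-36*31 + r(-7) = -36*31 + (-7)**2 = -1116 + 49 = -1067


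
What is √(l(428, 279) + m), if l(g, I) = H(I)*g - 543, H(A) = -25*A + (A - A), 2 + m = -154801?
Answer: I*√3140646 ≈ 1772.2*I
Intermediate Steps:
m = -154803 (m = -2 - 154801 = -154803)
H(A) = -25*A (H(A) = -25*A + 0 = -25*A)
l(g, I) = -543 - 25*I*g (l(g, I) = (-25*I)*g - 543 = -25*I*g - 543 = -543 - 25*I*g)
√(l(428, 279) + m) = √((-543 - 25*279*428) - 154803) = √((-543 - 2985300) - 154803) = √(-2985843 - 154803) = √(-3140646) = I*√3140646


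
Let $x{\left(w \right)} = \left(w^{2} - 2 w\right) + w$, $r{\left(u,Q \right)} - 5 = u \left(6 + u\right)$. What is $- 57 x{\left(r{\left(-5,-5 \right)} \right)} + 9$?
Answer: $9$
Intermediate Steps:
$r{\left(u,Q \right)} = 5 + u \left(6 + u\right)$
$x{\left(w \right)} = w^{2} - w$
$- 57 x{\left(r{\left(-5,-5 \right)} \right)} + 9 = - 57 \left(5 + \left(-5\right)^{2} + 6 \left(-5\right)\right) \left(-1 + \left(5 + \left(-5\right)^{2} + 6 \left(-5\right)\right)\right) + 9 = - 57 \left(5 + 25 - 30\right) \left(-1 + \left(5 + 25 - 30\right)\right) + 9 = - 57 \cdot 0 \left(-1 + 0\right) + 9 = - 57 \cdot 0 \left(-1\right) + 9 = \left(-57\right) 0 + 9 = 0 + 9 = 9$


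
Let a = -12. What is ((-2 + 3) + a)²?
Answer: 121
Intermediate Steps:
((-2 + 3) + a)² = ((-2 + 3) - 12)² = (1 - 12)² = (-11)² = 121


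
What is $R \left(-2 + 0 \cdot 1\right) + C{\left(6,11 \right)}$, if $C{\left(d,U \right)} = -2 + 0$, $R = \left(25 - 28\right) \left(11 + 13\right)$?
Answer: $142$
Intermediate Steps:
$R = -72$ ($R = \left(-3\right) 24 = -72$)
$C{\left(d,U \right)} = -2$
$R \left(-2 + 0 \cdot 1\right) + C{\left(6,11 \right)} = - 72 \left(-2 + 0 \cdot 1\right) - 2 = - 72 \left(-2 + 0\right) - 2 = \left(-72\right) \left(-2\right) - 2 = 144 - 2 = 142$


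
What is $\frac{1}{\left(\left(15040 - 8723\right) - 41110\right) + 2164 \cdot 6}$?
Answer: $- \frac{1}{21809} \approx -4.5853 \cdot 10^{-5}$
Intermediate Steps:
$\frac{1}{\left(\left(15040 - 8723\right) - 41110\right) + 2164 \cdot 6} = \frac{1}{\left(6317 - 41110\right) + 12984} = \frac{1}{-34793 + 12984} = \frac{1}{-21809} = - \frac{1}{21809}$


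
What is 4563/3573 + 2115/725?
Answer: 241446/57565 ≈ 4.1943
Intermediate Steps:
4563/3573 + 2115/725 = 4563*(1/3573) + 2115*(1/725) = 507/397 + 423/145 = 241446/57565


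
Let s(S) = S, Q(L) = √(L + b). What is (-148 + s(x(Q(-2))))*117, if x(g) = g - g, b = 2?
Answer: -17316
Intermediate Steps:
Q(L) = √(2 + L) (Q(L) = √(L + 2) = √(2 + L))
x(g) = 0
(-148 + s(x(Q(-2))))*117 = (-148 + 0)*117 = -148*117 = -17316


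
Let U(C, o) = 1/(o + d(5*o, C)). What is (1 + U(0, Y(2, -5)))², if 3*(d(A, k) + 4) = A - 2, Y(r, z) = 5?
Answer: 841/676 ≈ 1.2441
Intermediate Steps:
d(A, k) = -14/3 + A/3 (d(A, k) = -4 + (A - 2)/3 = -4 + (-2 + A)/3 = -4 + (-⅔ + A/3) = -14/3 + A/3)
U(C, o) = 1/(-14/3 + 8*o/3) (U(C, o) = 1/(o + (-14/3 + (5*o)/3)) = 1/(o + (-14/3 + 5*o/3)) = 1/(-14/3 + 8*o/3))
(1 + U(0, Y(2, -5)))² = (1 + 3/(2*(-7 + 4*5)))² = (1 + 3/(2*(-7 + 20)))² = (1 + (3/2)/13)² = (1 + (3/2)*(1/13))² = (1 + 3/26)² = (29/26)² = 841/676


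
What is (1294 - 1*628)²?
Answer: 443556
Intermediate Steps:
(1294 - 1*628)² = (1294 - 628)² = 666² = 443556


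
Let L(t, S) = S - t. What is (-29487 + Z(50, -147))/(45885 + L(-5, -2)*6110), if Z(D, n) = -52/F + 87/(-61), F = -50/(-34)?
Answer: -45023774/97927875 ≈ -0.45976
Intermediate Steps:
F = 25/17 (F = -50*(-1/34) = 25/17 ≈ 1.4706)
Z(D, n) = -56099/1525 (Z(D, n) = -52/25/17 + 87/(-61) = -52*17/25 + 87*(-1/61) = -884/25 - 87/61 = -56099/1525)
(-29487 + Z(50, -147))/(45885 + L(-5, -2)*6110) = (-29487 - 56099/1525)/(45885 + (-2 - 1*(-5))*6110) = -45023774/(1525*(45885 + (-2 + 5)*6110)) = -45023774/(1525*(45885 + 3*6110)) = -45023774/(1525*(45885 + 18330)) = -45023774/1525/64215 = -45023774/1525*1/64215 = -45023774/97927875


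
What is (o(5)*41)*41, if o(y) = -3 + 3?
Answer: 0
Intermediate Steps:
o(y) = 0
(o(5)*41)*41 = (0*41)*41 = 0*41 = 0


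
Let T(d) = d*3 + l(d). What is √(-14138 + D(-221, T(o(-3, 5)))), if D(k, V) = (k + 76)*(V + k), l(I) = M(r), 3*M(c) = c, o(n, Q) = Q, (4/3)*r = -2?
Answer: √63218/2 ≈ 125.72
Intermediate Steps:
r = -3/2 (r = (¾)*(-2) = -3/2 ≈ -1.5000)
M(c) = c/3
l(I) = -½ (l(I) = (⅓)*(-3/2) = -½)
T(d) = -½ + 3*d (T(d) = d*3 - ½ = 3*d - ½ = -½ + 3*d)
D(k, V) = (76 + k)*(V + k)
√(-14138 + D(-221, T(o(-3, 5)))) = √(-14138 + ((-221)² + 76*(-½ + 3*5) + 76*(-221) + (-½ + 3*5)*(-221))) = √(-14138 + (48841 + 76*(-½ + 15) - 16796 + (-½ + 15)*(-221))) = √(-14138 + (48841 + 76*(29/2) - 16796 + (29/2)*(-221))) = √(-14138 + (48841 + 1102 - 16796 - 6409/2)) = √(-14138 + 59885/2) = √(31609/2) = √63218/2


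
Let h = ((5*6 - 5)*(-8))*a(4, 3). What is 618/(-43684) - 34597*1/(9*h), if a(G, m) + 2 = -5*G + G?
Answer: -382839637/353840400 ≈ -1.0820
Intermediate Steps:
a(G, m) = -2 - 4*G (a(G, m) = -2 + (-5*G + G) = -2 - 4*G)
h = 3600 (h = ((5*6 - 5)*(-8))*(-2 - 4*4) = ((30 - 5)*(-8))*(-2 - 16) = (25*(-8))*(-18) = -200*(-18) = 3600)
618/(-43684) - 34597*1/(9*h) = 618/(-43684) - 34597/(3600*9) = 618*(-1/43684) - 34597/32400 = -309/21842 - 34597*1/32400 = -309/21842 - 34597/32400 = -382839637/353840400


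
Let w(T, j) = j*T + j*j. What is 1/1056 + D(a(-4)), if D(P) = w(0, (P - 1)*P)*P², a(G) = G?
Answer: 6758401/1056 ≈ 6400.0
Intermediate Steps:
w(T, j) = j² + T*j (w(T, j) = T*j + j² = j² + T*j)
D(P) = P⁴*(-1 + P)² (D(P) = (((P - 1)*P)*(0 + (P - 1)*P))*P² = (((-1 + P)*P)*(0 + (-1 + P)*P))*P² = ((P*(-1 + P))*(0 + P*(-1 + P)))*P² = ((P*(-1 + P))*(P*(-1 + P)))*P² = (P²*(-1 + P)²)*P² = P⁴*(-1 + P)²)
1/1056 + D(a(-4)) = 1/1056 + (-4)⁴*(-1 - 4)² = 1/1056 + 256*(-5)² = 1/1056 + 256*25 = 1/1056 + 6400 = 6758401/1056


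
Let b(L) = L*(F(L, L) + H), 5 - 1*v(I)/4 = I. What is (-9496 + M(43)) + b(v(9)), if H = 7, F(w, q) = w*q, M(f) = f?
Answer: -13661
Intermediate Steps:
v(I) = 20 - 4*I
F(w, q) = q*w
b(L) = L*(7 + L²) (b(L) = L*(L*L + 7) = L*(L² + 7) = L*(7 + L²))
(-9496 + M(43)) + b(v(9)) = (-9496 + 43) + (20 - 4*9)*(7 + (20 - 4*9)²) = -9453 + (20 - 36)*(7 + (20 - 36)²) = -9453 - 16*(7 + (-16)²) = -9453 - 16*(7 + 256) = -9453 - 16*263 = -9453 - 4208 = -13661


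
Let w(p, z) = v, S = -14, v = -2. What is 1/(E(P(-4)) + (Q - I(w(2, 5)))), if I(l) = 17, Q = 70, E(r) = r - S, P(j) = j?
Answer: 1/63 ≈ 0.015873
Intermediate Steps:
w(p, z) = -2
E(r) = 14 + r (E(r) = r - 1*(-14) = r + 14 = 14 + r)
1/(E(P(-4)) + (Q - I(w(2, 5)))) = 1/((14 - 4) + (70 - 1*17)) = 1/(10 + (70 - 17)) = 1/(10 + 53) = 1/63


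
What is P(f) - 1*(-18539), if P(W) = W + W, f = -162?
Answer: 18215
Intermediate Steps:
P(W) = 2*W
P(f) - 1*(-18539) = 2*(-162) - 1*(-18539) = -324 + 18539 = 18215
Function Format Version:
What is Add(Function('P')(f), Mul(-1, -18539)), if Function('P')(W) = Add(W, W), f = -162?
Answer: 18215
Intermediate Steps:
Function('P')(W) = Mul(2, W)
Add(Function('P')(f), Mul(-1, -18539)) = Add(Mul(2, -162), Mul(-1, -18539)) = Add(-324, 18539) = 18215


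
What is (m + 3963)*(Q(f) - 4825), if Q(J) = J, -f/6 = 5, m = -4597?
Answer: 3078070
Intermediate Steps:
f = -30 (f = -6*5 = -30)
(m + 3963)*(Q(f) - 4825) = (-4597 + 3963)*(-30 - 4825) = -634*(-4855) = 3078070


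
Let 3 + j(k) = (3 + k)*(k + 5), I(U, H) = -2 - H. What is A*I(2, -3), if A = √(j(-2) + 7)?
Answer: √7 ≈ 2.6458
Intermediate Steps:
j(k) = -3 + (3 + k)*(5 + k) (j(k) = -3 + (3 + k)*(k + 5) = -3 + (3 + k)*(5 + k))
A = √7 (A = √((12 + (-2)² + 8*(-2)) + 7) = √((12 + 4 - 16) + 7) = √(0 + 7) = √7 ≈ 2.6458)
A*I(2, -3) = √7*(-2 - 1*(-3)) = √7*(-2 + 3) = √7*1 = √7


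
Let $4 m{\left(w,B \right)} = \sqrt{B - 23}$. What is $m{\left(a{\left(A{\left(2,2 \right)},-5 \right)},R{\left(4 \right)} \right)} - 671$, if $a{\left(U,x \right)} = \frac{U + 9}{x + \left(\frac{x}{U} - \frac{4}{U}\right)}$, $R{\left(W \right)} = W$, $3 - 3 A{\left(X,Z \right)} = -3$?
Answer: $-671 + \frac{i \sqrt{19}}{4} \approx -671.0 + 1.0897 i$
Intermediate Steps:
$A{\left(X,Z \right)} = 2$ ($A{\left(X,Z \right)} = 1 - -1 = 1 + 1 = 2$)
$a{\left(U,x \right)} = \frac{9 + U}{x - \frac{4}{U} + \frac{x}{U}}$ ($a{\left(U,x \right)} = \frac{9 + U}{x + \left(- \frac{4}{U} + \frac{x}{U}\right)} = \frac{9 + U}{x - \frac{4}{U} + \frac{x}{U}}$)
$m{\left(w,B \right)} = \frac{\sqrt{-23 + B}}{4}$ ($m{\left(w,B \right)} = \frac{\sqrt{B - 23}}{4} = \frac{\sqrt{-23 + B}}{4}$)
$m{\left(a{\left(A{\left(2,2 \right)},-5 \right)},R{\left(4 \right)} \right)} - 671 = \frac{\sqrt{-23 + 4}}{4} - 671 = \frac{\sqrt{-19}}{4} - 671 = \frac{i \sqrt{19}}{4} - 671 = -671 + \frac{i \sqrt{19}}{4}$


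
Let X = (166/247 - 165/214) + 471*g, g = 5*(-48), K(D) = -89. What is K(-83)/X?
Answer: 4704362/5975073551 ≈ 0.00078733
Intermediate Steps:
g = -240
X = -5975073551/52858 (X = (166/247 - 165/214) + 471*(-240) = (166*(1/247) - 165*1/214) - 113040 = (166/247 - 165/214) - 113040 = -5231/52858 - 113040 = -5975073551/52858 ≈ -1.1304e+5)
K(-83)/X = -89/(-5975073551/52858) = -89*(-52858/5975073551) = 4704362/5975073551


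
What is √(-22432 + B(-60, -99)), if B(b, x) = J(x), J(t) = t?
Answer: I*√22531 ≈ 150.1*I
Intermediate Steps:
B(b, x) = x
√(-22432 + B(-60, -99)) = √(-22432 - 99) = √(-22531) = I*√22531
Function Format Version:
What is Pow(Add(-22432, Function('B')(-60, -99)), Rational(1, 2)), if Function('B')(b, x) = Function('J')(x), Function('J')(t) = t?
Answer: Mul(I, Pow(22531, Rational(1, 2))) ≈ Mul(150.10, I)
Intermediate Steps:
Function('B')(b, x) = x
Pow(Add(-22432, Function('B')(-60, -99)), Rational(1, 2)) = Pow(Add(-22432, -99), Rational(1, 2)) = Pow(-22531, Rational(1, 2)) = Mul(I, Pow(22531, Rational(1, 2)))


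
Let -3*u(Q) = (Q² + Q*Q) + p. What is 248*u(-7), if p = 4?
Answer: -8432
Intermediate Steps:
u(Q) = -4/3 - 2*Q²/3 (u(Q) = -((Q² + Q*Q) + 4)/3 = -((Q² + Q²) + 4)/3 = -(2*Q² + 4)/3 = -(4 + 2*Q²)/3 = -4/3 - 2*Q²/3)
248*u(-7) = 248*(-4/3 - ⅔*(-7)²) = 248*(-4/3 - ⅔*49) = 248*(-4/3 - 98/3) = 248*(-34) = -8432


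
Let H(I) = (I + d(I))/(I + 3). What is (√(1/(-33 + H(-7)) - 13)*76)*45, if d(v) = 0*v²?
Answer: 2052*I*√905/5 ≈ 12346.0*I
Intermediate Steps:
d(v) = 0
H(I) = I/(3 + I) (H(I) = (I + 0)/(I + 3) = I/(3 + I))
(√(1/(-33 + H(-7)) - 13)*76)*45 = (√(1/(-33 - 7/(3 - 7)) - 13)*76)*45 = (√(1/(-33 - 7/(-4)) - 13)*76)*45 = (√(1/(-33 - 7*(-¼)) - 13)*76)*45 = (√(1/(-33 + 7/4) - 13)*76)*45 = (√(1/(-125/4) - 13)*76)*45 = (√(-4/125 - 13)*76)*45 = (√(-1629/125)*76)*45 = ((3*I*√905/25)*76)*45 = (228*I*√905/25)*45 = 2052*I*√905/5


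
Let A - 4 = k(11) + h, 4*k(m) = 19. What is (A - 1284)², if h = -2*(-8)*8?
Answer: 21058921/16 ≈ 1.3162e+6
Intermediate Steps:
h = 128 (h = 16*8 = 128)
k(m) = 19/4 (k(m) = (¼)*19 = 19/4)
A = 547/4 (A = 4 + (19/4 + 128) = 4 + 531/4 = 547/4 ≈ 136.75)
(A - 1284)² = (547/4 - 1284)² = (-4589/4)² = 21058921/16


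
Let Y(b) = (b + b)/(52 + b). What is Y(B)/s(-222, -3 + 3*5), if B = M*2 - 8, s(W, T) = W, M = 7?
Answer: -1/1073 ≈ -0.00093197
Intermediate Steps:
B = 6 (B = 7*2 - 8 = 14 - 8 = 6)
Y(b) = 2*b/(52 + b) (Y(b) = (2*b)/(52 + b) = 2*b/(52 + b))
Y(B)/s(-222, -3 + 3*5) = (2*6/(52 + 6))/(-222) = (2*6/58)*(-1/222) = (2*6*(1/58))*(-1/222) = (6/29)*(-1/222) = -1/1073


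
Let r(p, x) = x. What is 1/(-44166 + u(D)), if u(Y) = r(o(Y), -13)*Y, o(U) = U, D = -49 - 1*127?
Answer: -1/41878 ≈ -2.3879e-5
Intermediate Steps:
D = -176 (D = -49 - 127 = -176)
u(Y) = -13*Y
1/(-44166 + u(D)) = 1/(-44166 - 13*(-176)) = 1/(-44166 + 2288) = 1/(-41878) = -1/41878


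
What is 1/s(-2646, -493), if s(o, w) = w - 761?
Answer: -1/1254 ≈ -0.00079745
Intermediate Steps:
s(o, w) = -761 + w
1/s(-2646, -493) = 1/(-761 - 493) = 1/(-1254) = -1/1254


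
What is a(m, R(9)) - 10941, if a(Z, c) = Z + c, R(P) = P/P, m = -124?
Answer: -11064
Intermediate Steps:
R(P) = 1
a(m, R(9)) - 10941 = (-124 + 1) - 10941 = -123 - 10941 = -11064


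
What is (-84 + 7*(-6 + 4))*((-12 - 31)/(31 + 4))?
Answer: 602/5 ≈ 120.40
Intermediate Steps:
(-84 + 7*(-6 + 4))*((-12 - 31)/(31 + 4)) = (-84 + 7*(-2))*(-43/35) = (-84 - 14)*(-43*1/35) = -98*(-43/35) = 602/5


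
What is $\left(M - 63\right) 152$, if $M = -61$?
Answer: $-18848$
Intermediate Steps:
$\left(M - 63\right) 152 = \left(-61 - 63\right) 152 = \left(-124\right) 152 = -18848$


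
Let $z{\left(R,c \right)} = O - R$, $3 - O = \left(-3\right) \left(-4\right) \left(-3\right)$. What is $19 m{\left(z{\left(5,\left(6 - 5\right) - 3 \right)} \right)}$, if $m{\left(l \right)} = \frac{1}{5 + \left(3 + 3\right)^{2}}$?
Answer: $\frac{19}{41} \approx 0.46341$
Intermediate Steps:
$O = 39$ ($O = 3 - \left(-3\right) \left(-4\right) \left(-3\right) = 3 - 12 \left(-3\right) = 3 - -36 = 3 + 36 = 39$)
$z{\left(R,c \right)} = 39 - R$
$m{\left(l \right)} = \frac{1}{41}$ ($m{\left(l \right)} = \frac{1}{5 + 6^{2}} = \frac{1}{5 + 36} = \frac{1}{41}$)
$19 m{\left(z{\left(5,\left(6 - 5\right) - 3 \right)} \right)} = 19 \cdot \frac{1}{41} = \frac{19}{41}$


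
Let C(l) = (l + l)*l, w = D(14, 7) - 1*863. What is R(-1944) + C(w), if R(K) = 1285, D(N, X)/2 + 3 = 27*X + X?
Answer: 456343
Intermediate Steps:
D(N, X) = -6 + 56*X (D(N, X) = -6 + 2*(27*X + X) = -6 + 2*(28*X) = -6 + 56*X)
w = -477 (w = (-6 + 56*7) - 1*863 = (-6 + 392) - 863 = 386 - 863 = -477)
C(l) = 2*l² (C(l) = (2*l)*l = 2*l²)
R(-1944) + C(w) = 1285 + 2*(-477)² = 1285 + 2*227529 = 1285 + 455058 = 456343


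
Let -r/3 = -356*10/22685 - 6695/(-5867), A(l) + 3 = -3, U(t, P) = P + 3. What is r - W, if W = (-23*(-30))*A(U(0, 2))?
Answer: 110122323327/26618579 ≈ 4137.0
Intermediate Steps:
U(t, P) = 3 + P
A(l) = -6 (A(l) = -3 - 3 = -6)
r = -78593733/26618579 (r = -3*(-356*10/22685 - 6695/(-5867)) = -3*(-3560*1/22685 - 6695*(-1/5867)) = -3*(-712/4537 + 6695/5867) = -3*26197911/26618579 = -78593733/26618579 ≈ -2.9526)
W = -4140 (W = -23*(-30)*(-6) = 690*(-6) = -4140)
r - W = -78593733/26618579 - 1*(-4140) = -78593733/26618579 + 4140 = 110122323327/26618579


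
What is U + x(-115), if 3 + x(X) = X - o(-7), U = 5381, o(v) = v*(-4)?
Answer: 5235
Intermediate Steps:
o(v) = -4*v
x(X) = -31 + X (x(X) = -3 + (X - (-4)*(-7)) = -3 + (X - 1*28) = -3 + (X - 28) = -3 + (-28 + X) = -31 + X)
U + x(-115) = 5381 + (-31 - 115) = 5381 - 146 = 5235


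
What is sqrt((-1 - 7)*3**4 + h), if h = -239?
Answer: I*sqrt(887) ≈ 29.783*I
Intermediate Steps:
sqrt((-1 - 7)*3**4 + h) = sqrt((-1 - 7)*3**4 - 239) = sqrt(-8*81 - 239) = sqrt(-648 - 239) = sqrt(-887) = I*sqrt(887)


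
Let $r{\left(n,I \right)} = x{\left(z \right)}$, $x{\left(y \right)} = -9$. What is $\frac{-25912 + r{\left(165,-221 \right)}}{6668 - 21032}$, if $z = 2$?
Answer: $\frac{3703}{2052} \approx 1.8046$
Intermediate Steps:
$r{\left(n,I \right)} = -9$
$\frac{-25912 + r{\left(165,-221 \right)}}{6668 - 21032} = \frac{-25912 - 9}{6668 - 21032} = - \frac{25921}{-14364} = \left(-25921\right) \left(- \frac{1}{14364}\right) = \frac{3703}{2052}$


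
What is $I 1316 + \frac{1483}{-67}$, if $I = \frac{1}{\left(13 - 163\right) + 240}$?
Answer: $- \frac{22649}{3015} \approx -7.5121$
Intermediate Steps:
$I = \frac{1}{90}$ ($I = \frac{1}{-150 + 240} = \frac{1}{90} \approx 0.011111$)
$I 1316 + \frac{1483}{-67} = \frac{1}{90} \cdot 1316 + \frac{1483}{-67} = \frac{658}{45} + 1483 \left(- \frac{1}{67}\right) = \frac{658}{45} - \frac{1483}{67} = - \frac{22649}{3015}$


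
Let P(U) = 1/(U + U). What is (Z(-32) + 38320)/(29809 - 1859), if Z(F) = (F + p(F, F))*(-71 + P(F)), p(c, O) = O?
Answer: 8573/5590 ≈ 1.5336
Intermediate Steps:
P(U) = 1/(2*U)
Z(F) = 2*F*(-71 + 1/(2*F)) (Z(F) = (F + F)*(-71 + 1/(2*F)) = (2*F)*(-71 + 1/(2*F)) = 2*F*(-71 + 1/(2*F)))
(Z(-32) + 38320)/(29809 - 1859) = ((1 - 142*(-32)) + 38320)/(29809 - 1859) = ((1 + 4544) + 38320)/27950 = (4545 + 38320)*(1/27950) = 42865*(1/27950) = 8573/5590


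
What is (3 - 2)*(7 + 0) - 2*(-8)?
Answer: 23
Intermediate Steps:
(3 - 2)*(7 + 0) - 2*(-8) = 1*7 + 16 = 7 + 16 = 23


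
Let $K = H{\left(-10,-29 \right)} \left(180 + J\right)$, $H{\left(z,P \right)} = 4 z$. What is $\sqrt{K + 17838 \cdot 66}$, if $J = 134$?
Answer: $26 \sqrt{1723} \approx 1079.2$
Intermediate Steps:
$K = -12560$ ($K = 4 \left(-10\right) \left(180 + 134\right) = \left(-40\right) 314 = -12560$)
$\sqrt{K + 17838 \cdot 66} = \sqrt{-12560 + 17838 \cdot 66} = \sqrt{-12560 + 1177308} = \sqrt{1164748} = 26 \sqrt{1723}$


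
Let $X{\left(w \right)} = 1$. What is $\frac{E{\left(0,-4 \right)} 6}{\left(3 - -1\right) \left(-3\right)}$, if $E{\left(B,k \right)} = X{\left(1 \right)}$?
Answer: $- \frac{1}{2} \approx -0.5$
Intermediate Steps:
$E{\left(B,k \right)} = 1$
$\frac{E{\left(0,-4 \right)} 6}{\left(3 - -1\right) \left(-3\right)} = \frac{1 \cdot 6}{\left(3 - -1\right) \left(-3\right)} = \frac{6}{\left(3 + \left(-3 + 4\right)\right) \left(-3\right)} = \frac{6}{\left(3 + 1\right) \left(-3\right)} = \frac{6}{4 \left(-3\right)} = \frac{6}{-12} = 6 \left(- \frac{1}{12}\right) = - \frac{1}{2}$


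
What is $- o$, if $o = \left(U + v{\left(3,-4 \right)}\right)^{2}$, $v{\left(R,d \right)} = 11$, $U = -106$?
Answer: $-9025$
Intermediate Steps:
$o = 9025$ ($o = \left(-106 + 11\right)^{2} = \left(-95\right)^{2} = 9025$)
$- o = \left(-1\right) 9025 = -9025$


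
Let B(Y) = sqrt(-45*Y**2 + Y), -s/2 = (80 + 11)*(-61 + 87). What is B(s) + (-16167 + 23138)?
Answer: 6971 + 26*I*sqrt(1490587) ≈ 6971.0 + 31743.0*I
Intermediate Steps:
s = -4732 (s = -2*(80 + 11)*(-61 + 87) = -182*26 = -2*2366 = -4732)
B(Y) = sqrt(Y - 45*Y**2)
B(s) + (-16167 + 23138) = sqrt(-4732*(1 - 45*(-4732))) + (-16167 + 23138) = sqrt(-4732*(1 + 212940)) + 6971 = sqrt(-4732*212941) + 6971 = sqrt(-1007636812) + 6971 = 26*I*sqrt(1490587) + 6971 = 6971 + 26*I*sqrt(1490587)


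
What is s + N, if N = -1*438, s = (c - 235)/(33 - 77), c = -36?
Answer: -19001/44 ≈ -431.84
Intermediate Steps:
s = 271/44 (s = (-36 - 235)/(33 - 77) = -271/(-44) = -271*(-1/44) = 271/44 ≈ 6.1591)
N = -438
s + N = 271/44 - 438 = -19001/44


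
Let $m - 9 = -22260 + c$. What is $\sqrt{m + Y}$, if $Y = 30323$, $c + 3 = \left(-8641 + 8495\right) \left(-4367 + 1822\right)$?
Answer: $\sqrt{379639} \approx 616.15$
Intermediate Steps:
$c = 371567$ ($c = -3 + \left(-8641 + 8495\right) \left(-4367 + 1822\right) = -3 - -371570 = -3 + 371570 = 371567$)
$m = 349316$ ($m = 9 + \left(-22260 + 371567\right) = 9 + 349307 = 349316$)
$\sqrt{m + Y} = \sqrt{349316 + 30323} = \sqrt{379639}$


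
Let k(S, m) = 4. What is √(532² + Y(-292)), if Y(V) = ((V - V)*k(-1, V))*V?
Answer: 532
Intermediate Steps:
Y(V) = 0 (Y(V) = ((V - V)*4)*V = (0*4)*V = 0*V = 0)
√(532² + Y(-292)) = √(532² + 0) = √(283024 + 0) = √283024 = 532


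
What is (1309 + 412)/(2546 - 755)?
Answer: 1721/1791 ≈ 0.96092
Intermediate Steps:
(1309 + 412)/(2546 - 755) = 1721/1791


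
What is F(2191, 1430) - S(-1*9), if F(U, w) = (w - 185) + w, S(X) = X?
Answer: 2684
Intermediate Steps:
F(U, w) = -185 + 2*w (F(U, w) = (-185 + w) + w = -185 + 2*w)
F(2191, 1430) - S(-1*9) = (-185 + 2*1430) - (-1)*9 = (-185 + 2860) - 1*(-9) = 2675 + 9 = 2684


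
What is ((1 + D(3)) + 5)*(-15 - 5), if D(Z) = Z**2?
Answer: -300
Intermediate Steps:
((1 + D(3)) + 5)*(-15 - 5) = ((1 + 3**2) + 5)*(-15 - 5) = ((1 + 9) + 5)*(-20) = (10 + 5)*(-20) = 15*(-20) = -300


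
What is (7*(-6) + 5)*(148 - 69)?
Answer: -2923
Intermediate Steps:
(7*(-6) + 5)*(148 - 69) = (-42 + 5)*79 = -37*79 = -2923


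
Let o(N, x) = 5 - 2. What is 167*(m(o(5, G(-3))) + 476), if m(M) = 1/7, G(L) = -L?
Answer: 556611/7 ≈ 79516.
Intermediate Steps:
o(N, x) = 3
m(M) = 1/7
167*(m(o(5, G(-3))) + 476) = 167*(1/7 + 476) = 167*(3333/7) = 556611/7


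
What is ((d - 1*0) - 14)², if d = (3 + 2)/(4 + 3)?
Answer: 8649/49 ≈ 176.51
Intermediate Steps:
d = 5/7 ≈ 0.71429
((d - 1*0) - 14)² = ((5/7 - 1*0) - 14)² = ((5/7 + 0) - 14)² = (5/7 - 14)² = (-93/7)² = 8649/49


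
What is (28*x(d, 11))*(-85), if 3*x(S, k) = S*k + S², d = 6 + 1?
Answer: -99960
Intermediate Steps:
d = 7
x(S, k) = S²/3 + S*k/3 (x(S, k) = (S*k + S²)/3 = (S² + S*k)/3 = S²/3 + S*k/3)
(28*x(d, 11))*(-85) = (28*((⅓)*7*(7 + 11)))*(-85) = (28*((⅓)*7*18))*(-85) = (28*42)*(-85) = 1176*(-85) = -99960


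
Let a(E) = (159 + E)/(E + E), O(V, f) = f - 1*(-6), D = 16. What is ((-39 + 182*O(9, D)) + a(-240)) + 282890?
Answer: 45896827/160 ≈ 2.8686e+5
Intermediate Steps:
O(V, f) = 6 + f (O(V, f) = f + 6 = 6 + f)
a(E) = (159 + E)/(2*E) (a(E) = (159 + E)/((2*E)) = (159 + E)*(1/(2*E)) = (159 + E)/(2*E))
((-39 + 182*O(9, D)) + a(-240)) + 282890 = ((-39 + 182*(6 + 16)) + (½)*(159 - 240)/(-240)) + 282890 = ((-39 + 182*22) + (½)*(-1/240)*(-81)) + 282890 = ((-39 + 4004) + 27/160) + 282890 = (3965 + 27/160) + 282890 = 634427/160 + 282890 = 45896827/160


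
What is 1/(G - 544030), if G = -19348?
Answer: -1/563378 ≈ -1.7750e-6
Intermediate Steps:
1/(G - 544030) = 1/(-19348 - 544030) = 1/(-563378) = -1/563378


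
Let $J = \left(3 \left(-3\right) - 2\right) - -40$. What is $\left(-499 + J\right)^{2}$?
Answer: $220900$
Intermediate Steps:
$J = 29$ ($J = \left(-9 - 2\right) + 40 = -11 + 40 = 29$)
$\left(-499 + J\right)^{2} = \left(-499 + 29\right)^{2} = \left(-470\right)^{2} = 220900$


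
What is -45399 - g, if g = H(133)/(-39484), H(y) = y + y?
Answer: -896266925/19742 ≈ -45399.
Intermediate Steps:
H(y) = 2*y
g = -133/19742 (g = (2*133)/(-39484) = 266*(-1/39484) = -133/19742 ≈ -0.0067369)
-45399 - g = -45399 - 1*(-133/19742) = -45399 + 133/19742 = -896266925/19742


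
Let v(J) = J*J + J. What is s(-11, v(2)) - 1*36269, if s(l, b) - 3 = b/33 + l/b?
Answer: -2393665/66 ≈ -36268.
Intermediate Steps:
v(J) = J + J**2 (v(J) = J**2 + J = J + J**2)
s(l, b) = 3 + b/33 + l/b (s(l, b) = 3 + (b/33 + l/b) = 3 + b/33 + l/b)
s(-11, v(2)) - 1*36269 = (3 + (2*(1 + 2))/33 - 11*1/(2*(1 + 2))) - 1*36269 = (3 + (2*3)/33 - 11/(2*3)) - 36269 = (3 + (1/33)*6 - 11/6) - 36269 = (3 + 2/11 - 11*1/6) - 36269 = (3 + 2/11 - 11/6) - 36269 = 89/66 - 36269 = -2393665/66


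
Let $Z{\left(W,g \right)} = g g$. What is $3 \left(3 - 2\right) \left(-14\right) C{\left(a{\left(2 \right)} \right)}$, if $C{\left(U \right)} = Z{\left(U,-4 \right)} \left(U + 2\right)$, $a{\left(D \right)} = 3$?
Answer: $-3360$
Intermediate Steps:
$Z{\left(W,g \right)} = g^{2}$
$C{\left(U \right)} = 32 + 16 U$ ($C{\left(U \right)} = \left(-4\right)^{2} \left(U + 2\right) = 16 \left(2 + U\right) = 32 + 16 U$)
$3 \left(3 - 2\right) \left(-14\right) C{\left(a{\left(2 \right)} \right)} = 3 \left(3 - 2\right) \left(-14\right) \left(32 + 16 \cdot 3\right) = 3 \cdot 1 \left(-14\right) \left(32 + 48\right) = 3 \left(-14\right) 80 = \left(-42\right) 80 = -3360$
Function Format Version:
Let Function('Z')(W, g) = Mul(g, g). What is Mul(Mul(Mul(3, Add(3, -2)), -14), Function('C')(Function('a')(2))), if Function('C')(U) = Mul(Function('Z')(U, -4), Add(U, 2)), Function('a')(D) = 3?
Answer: -3360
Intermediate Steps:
Function('Z')(W, g) = Pow(g, 2)
Function('C')(U) = Add(32, Mul(16, U)) (Function('C')(U) = Mul(Pow(-4, 2), Add(U, 2)) = Mul(16, Add(2, U)) = Add(32, Mul(16, U)))
Mul(Mul(Mul(3, Add(3, -2)), -14), Function('C')(Function('a')(2))) = Mul(Mul(Mul(3, Add(3, -2)), -14), Add(32, Mul(16, 3))) = Mul(Mul(Mul(3, 1), -14), Add(32, 48)) = Mul(Mul(3, -14), 80) = Mul(-42, 80) = -3360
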